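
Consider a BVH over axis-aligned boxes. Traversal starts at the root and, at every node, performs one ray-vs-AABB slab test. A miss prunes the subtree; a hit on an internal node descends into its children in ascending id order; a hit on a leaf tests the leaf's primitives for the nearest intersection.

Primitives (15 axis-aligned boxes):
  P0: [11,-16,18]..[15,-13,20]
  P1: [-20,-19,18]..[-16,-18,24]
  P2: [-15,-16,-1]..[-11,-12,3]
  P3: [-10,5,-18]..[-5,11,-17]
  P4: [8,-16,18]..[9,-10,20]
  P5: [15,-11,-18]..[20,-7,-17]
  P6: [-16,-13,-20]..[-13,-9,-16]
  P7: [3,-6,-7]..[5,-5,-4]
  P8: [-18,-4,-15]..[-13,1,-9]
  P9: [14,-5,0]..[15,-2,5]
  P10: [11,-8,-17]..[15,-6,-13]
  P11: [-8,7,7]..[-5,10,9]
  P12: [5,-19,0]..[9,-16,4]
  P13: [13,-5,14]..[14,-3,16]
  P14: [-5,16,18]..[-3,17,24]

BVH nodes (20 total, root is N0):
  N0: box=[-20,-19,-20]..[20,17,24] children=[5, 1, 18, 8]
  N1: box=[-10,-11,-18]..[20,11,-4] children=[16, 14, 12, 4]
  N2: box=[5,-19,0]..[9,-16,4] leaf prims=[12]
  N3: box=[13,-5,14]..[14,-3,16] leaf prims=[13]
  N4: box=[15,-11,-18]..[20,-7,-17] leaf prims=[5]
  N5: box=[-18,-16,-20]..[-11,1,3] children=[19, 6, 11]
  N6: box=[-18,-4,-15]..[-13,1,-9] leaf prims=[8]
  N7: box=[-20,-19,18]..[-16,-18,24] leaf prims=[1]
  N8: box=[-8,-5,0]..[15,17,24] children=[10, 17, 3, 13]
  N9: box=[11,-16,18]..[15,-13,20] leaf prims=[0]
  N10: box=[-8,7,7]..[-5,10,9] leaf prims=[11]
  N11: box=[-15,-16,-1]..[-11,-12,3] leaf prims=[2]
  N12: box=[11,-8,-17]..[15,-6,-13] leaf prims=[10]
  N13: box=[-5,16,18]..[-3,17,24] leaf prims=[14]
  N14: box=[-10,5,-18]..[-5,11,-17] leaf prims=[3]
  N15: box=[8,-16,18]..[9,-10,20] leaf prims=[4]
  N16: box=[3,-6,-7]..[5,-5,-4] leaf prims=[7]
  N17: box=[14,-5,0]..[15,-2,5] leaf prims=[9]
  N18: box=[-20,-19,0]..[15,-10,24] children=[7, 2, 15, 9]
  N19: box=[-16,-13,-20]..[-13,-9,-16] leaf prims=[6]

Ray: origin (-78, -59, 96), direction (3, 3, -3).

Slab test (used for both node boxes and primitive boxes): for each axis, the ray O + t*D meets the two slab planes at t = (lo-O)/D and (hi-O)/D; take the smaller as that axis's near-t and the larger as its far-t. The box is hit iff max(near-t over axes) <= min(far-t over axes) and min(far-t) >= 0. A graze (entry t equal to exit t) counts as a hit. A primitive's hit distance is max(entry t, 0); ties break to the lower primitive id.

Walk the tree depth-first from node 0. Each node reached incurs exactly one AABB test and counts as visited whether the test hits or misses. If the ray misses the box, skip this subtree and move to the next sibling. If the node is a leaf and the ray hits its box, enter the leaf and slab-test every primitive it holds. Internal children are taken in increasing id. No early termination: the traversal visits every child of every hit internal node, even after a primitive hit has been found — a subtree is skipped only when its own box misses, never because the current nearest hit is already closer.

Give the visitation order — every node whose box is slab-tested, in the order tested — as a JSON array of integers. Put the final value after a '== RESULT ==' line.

Traverse from the root:
N0 x:[58/3,98/3] y:[40/3,76/3] z:[24,116/3] -> hit [24,76/3], descend [1, 5, 8, 18]
  N1 x:[68/3,98/3] y:[16,70/3] z:[100/3,38] -> miss, prune
  N5 x:[20,67/3] y:[43/3,20] z:[31,116/3] -> miss, prune
  N8 x:[70/3,31] y:[18,76/3] z:[24,32] -> hit [24,76/3], descend [3, 10, 13, 17]
    N3 x:[91/3,92/3] y:[18,56/3] z:[80/3,82/3] -> miss, prune
    N10 x:[70/3,73/3] y:[22,23] z:[29,89/3] -> miss, prune
    N13 x:[73/3,25] y:[25,76/3] z:[24,26] -> hit [25,25] leaf, test {P14@t=25}
    N17 x:[92/3,31] y:[18,19] z:[91/3,32] -> miss, prune
  N18 x:[58/3,31] y:[40/3,49/3] z:[24,32] -> miss, prune

Visited [0, 1, 5, 8, 3, 10, 13, 17, 18]. Tests: 9 box, 1 leaf. Nearest: P14.

== RESULT ==
[0, 1, 5, 8, 3, 10, 13, 17, 18]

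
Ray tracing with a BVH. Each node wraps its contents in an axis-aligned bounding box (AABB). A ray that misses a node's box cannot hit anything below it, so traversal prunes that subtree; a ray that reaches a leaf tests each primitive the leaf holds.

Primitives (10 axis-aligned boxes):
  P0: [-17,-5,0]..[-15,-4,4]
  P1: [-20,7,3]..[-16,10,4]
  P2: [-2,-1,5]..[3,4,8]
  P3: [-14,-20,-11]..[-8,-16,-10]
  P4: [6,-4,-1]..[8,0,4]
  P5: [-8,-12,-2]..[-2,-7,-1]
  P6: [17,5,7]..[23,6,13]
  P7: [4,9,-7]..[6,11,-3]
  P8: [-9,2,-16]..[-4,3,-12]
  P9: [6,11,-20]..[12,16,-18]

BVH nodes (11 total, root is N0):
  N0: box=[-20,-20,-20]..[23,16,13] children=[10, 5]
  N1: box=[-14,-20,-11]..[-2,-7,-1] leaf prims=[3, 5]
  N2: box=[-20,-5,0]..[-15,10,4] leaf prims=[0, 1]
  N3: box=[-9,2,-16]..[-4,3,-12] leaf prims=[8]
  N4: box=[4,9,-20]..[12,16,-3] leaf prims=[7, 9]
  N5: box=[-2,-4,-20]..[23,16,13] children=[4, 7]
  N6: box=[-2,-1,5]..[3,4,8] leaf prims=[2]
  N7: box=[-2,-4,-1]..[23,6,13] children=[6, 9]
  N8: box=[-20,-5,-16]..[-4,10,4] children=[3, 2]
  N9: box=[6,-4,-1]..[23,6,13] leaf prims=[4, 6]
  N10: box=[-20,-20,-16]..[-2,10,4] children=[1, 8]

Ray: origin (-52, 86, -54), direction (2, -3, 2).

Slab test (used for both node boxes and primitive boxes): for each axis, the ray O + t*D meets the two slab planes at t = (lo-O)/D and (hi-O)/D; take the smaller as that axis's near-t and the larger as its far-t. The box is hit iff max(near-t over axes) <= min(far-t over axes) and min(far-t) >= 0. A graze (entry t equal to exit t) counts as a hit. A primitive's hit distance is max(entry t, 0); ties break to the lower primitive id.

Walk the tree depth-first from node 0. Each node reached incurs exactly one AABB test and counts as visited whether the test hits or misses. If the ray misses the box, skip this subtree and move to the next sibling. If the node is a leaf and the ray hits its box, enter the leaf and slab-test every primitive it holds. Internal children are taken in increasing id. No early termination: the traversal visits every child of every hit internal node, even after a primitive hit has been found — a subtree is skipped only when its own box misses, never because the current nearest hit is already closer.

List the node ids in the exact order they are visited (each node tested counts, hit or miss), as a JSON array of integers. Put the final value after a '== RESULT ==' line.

Traverse from the root:
N0 x:[16,75/2] y:[70/3,106/3] z:[17,67/2] -> hit [70/3,67/2], descend [5, 10]
  N5 x:[25,75/2] y:[70/3,30] z:[17,67/2] -> hit [25,30], descend [4, 7]
    N4 x:[28,32] y:[70/3,77/3] z:[17,51/2] -> miss, prune
    N7 x:[25,75/2] y:[80/3,30] z:[53/2,67/2] -> hit [80/3,30], descend [6, 9]
      N6 x:[25,55/2] y:[82/3,29] z:[59/2,31] -> miss, prune
      N9 x:[29,75/2] y:[80/3,30] z:[53/2,67/2] -> hit [29,30] leaf, test {P4@t=29, P6(miss)}
  N10 x:[16,25] y:[76/3,106/3] z:[19,29] -> miss, prune

Visited [0, 5, 4, 7, 6, 9, 10]. Tests: 7 box, 1 leaf. Nearest: P4.

== RESULT ==
[0, 5, 4, 7, 6, 9, 10]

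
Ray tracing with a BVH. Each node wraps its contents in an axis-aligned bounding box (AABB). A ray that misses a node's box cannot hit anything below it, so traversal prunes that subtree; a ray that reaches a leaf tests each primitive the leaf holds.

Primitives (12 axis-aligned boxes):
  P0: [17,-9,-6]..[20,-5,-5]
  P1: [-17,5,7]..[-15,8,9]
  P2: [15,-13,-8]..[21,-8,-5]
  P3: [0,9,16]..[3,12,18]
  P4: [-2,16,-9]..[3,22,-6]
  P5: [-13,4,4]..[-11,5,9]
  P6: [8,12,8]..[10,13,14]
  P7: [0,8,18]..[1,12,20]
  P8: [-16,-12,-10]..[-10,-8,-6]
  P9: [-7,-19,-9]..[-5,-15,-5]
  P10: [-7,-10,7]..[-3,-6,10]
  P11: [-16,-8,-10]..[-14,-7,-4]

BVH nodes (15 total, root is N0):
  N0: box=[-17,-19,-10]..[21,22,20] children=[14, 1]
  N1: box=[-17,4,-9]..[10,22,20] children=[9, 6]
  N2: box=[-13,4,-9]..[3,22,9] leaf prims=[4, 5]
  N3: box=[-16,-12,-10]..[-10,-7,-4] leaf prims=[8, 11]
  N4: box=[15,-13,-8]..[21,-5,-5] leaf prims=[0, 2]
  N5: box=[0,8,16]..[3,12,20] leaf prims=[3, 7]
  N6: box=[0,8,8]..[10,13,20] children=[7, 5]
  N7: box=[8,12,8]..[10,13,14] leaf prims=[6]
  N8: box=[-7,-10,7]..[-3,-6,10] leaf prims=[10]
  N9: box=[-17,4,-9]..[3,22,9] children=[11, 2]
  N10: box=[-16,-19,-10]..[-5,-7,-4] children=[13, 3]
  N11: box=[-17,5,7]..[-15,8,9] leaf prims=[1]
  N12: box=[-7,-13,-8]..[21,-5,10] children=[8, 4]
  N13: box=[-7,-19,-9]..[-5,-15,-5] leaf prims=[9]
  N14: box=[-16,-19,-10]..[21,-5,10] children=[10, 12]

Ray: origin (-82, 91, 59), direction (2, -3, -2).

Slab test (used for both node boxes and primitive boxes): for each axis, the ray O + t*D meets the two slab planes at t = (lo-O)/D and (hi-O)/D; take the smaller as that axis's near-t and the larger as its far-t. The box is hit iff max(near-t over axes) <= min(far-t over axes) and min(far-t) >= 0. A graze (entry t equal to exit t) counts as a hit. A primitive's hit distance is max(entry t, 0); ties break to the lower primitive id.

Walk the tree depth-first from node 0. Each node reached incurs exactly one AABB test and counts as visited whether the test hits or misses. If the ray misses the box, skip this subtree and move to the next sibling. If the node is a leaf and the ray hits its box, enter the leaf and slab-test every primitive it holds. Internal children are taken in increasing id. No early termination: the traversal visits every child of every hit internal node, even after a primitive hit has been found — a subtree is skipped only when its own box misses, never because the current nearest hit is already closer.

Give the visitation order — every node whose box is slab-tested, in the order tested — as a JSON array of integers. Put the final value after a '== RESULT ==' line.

Traverse from the root:
N0 x:[65/2,103/2] y:[23,110/3] z:[39/2,69/2] -> hit [65/2,69/2], descend [1, 14]
  N1 x:[65/2,46] y:[23,29] z:[39/2,34] -> miss, prune
  N14 x:[33,103/2] y:[32,110/3] z:[49/2,69/2] -> hit [33,69/2], descend [10, 12]
    N10 x:[33,77/2] y:[98/3,110/3] z:[63/2,69/2] -> hit [33,69/2], descend [3, 13]
      N3 x:[33,36] y:[98/3,103/3] z:[63/2,69/2] -> hit [33,103/3] leaf, test {P8@t=33, P11@t=33}
      N13 x:[75/2,77/2] y:[106/3,110/3] z:[32,34] -> miss, prune
    N12 x:[75/2,103/2] y:[32,104/3] z:[49/2,67/2] -> miss, prune

Summary -> nodes [0, 1, 14, 10, 3, 13, 12]; box-tests=7; leaf-entries=1; first=P8

== RESULT ==
[0, 1, 14, 10, 3, 13, 12]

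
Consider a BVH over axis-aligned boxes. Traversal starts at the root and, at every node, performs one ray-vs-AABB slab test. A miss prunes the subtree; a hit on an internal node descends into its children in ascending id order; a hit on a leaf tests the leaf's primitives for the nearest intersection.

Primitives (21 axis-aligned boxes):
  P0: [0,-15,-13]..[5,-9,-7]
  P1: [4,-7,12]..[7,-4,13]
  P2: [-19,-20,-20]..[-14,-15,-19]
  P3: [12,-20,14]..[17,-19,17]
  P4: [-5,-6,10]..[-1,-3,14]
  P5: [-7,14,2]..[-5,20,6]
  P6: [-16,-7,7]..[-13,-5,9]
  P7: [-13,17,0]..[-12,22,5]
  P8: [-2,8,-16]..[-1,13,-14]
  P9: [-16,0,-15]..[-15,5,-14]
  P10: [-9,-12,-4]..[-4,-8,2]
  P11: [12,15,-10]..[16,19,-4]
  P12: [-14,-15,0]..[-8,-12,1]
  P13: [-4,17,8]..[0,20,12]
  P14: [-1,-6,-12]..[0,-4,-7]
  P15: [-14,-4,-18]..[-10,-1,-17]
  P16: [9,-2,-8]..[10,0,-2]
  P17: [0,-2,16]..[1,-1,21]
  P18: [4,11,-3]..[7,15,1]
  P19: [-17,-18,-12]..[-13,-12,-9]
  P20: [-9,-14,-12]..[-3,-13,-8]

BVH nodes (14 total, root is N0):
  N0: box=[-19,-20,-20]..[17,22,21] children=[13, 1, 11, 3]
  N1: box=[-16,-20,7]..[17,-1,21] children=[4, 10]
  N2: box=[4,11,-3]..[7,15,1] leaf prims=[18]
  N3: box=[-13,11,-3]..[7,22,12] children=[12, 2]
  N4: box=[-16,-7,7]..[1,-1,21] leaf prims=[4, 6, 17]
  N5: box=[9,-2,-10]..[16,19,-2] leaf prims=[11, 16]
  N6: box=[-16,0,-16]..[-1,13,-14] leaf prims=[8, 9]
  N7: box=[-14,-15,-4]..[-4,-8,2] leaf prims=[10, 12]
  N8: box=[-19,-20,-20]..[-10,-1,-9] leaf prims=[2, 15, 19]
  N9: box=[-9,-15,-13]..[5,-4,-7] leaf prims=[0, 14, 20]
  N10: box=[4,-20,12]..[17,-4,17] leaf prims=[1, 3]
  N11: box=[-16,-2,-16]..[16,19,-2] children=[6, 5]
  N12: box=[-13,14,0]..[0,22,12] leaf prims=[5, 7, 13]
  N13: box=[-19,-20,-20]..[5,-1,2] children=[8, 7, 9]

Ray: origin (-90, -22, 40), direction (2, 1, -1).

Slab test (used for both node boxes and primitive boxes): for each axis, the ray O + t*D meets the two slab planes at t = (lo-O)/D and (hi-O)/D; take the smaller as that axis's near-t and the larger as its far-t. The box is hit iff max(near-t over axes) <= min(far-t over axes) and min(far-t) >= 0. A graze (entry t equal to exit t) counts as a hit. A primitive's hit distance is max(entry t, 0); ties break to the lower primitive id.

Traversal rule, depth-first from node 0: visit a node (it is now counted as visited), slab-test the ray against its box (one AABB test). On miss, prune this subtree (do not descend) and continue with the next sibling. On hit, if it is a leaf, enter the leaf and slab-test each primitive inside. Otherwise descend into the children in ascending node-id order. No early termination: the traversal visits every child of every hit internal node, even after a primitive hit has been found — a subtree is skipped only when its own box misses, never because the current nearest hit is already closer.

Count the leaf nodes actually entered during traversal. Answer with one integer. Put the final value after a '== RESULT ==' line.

Walk:
N0 x:[71/2,107/2] y:[2,44] z:[19,60] -> hit [71/2,44], descend [1, 3, 11, 13]
  N1 x:[37,107/2] y:[2,21] z:[19,33] -> miss, prune
  N3 x:[77/2,97/2] y:[33,44] z:[28,43] -> hit [77/2,43], descend [2, 12]
    N2 x:[47,97/2] y:[33,37] z:[39,43] -> miss, prune
    N12 x:[77/2,45] y:[36,44] z:[28,40] -> hit [77/2,40] leaf, test {P5(miss), P7@t=39, P13(miss)}
  N11 x:[37,53] y:[20,41] z:[42,56] -> miss, prune
  N13 x:[71/2,95/2] y:[2,21] z:[38,60] -> miss, prune

Visited [0, 1, 3, 2, 12, 11, 13]. Tests: 7 box, 1 leaf. Nearest: P7.

== RESULT ==
1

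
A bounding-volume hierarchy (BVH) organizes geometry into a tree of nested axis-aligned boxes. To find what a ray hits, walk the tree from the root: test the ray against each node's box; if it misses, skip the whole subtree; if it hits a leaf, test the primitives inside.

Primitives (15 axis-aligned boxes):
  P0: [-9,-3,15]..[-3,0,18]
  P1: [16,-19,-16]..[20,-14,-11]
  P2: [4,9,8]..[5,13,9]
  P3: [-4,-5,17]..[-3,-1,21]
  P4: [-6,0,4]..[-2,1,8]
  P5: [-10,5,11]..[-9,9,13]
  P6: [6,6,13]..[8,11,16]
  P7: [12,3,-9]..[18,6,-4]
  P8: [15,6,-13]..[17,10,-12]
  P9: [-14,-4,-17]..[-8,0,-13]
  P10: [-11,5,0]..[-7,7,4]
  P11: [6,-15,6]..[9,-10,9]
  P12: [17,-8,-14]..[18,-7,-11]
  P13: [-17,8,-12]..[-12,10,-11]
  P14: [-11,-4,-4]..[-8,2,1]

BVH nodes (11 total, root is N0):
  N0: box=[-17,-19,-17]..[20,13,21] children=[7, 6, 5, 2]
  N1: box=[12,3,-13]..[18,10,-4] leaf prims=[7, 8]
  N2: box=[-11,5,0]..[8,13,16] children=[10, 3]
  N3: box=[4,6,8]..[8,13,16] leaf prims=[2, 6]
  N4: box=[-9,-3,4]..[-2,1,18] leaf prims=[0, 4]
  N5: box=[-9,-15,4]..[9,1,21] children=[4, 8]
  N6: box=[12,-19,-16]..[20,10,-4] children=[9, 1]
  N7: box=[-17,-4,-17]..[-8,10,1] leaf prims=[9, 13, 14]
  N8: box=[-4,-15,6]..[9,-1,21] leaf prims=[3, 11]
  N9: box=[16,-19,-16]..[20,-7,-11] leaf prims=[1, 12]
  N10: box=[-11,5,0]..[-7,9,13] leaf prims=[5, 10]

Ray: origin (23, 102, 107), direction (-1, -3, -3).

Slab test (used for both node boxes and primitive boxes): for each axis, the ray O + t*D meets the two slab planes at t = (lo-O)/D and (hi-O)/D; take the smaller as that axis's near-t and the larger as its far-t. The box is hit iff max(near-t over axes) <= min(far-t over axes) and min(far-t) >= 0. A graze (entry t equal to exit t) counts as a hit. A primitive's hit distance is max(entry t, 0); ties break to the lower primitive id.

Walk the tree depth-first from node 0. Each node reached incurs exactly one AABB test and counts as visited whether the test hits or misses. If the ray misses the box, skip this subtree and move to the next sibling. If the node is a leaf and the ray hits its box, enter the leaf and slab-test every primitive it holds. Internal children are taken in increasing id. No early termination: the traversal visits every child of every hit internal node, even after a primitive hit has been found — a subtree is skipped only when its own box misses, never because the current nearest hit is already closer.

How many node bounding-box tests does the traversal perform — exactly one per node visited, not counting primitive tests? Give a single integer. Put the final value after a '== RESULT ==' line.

Trace the traversal:
N0 x:[3,40] y:[89/3,121/3] z:[86/3,124/3] -> hit [89/3,40], descend [2, 5, 6, 7]
  N2 x:[15,34] y:[89/3,97/3] z:[91/3,107/3] -> hit [91/3,97/3], descend [3, 10]
    N3 x:[15,19] y:[89/3,32] z:[91/3,33] -> miss, prune
    N10 x:[30,34] y:[31,97/3] z:[94/3,107/3] -> hit [94/3,97/3] leaf, test {P5@t=32, P10(miss)}
  N5 x:[14,32] y:[101/3,39] z:[86/3,103/3] -> miss, prune
  N6 x:[3,11] y:[92/3,121/3] z:[37,41] -> miss, prune
  N7 x:[31,40] y:[92/3,106/3] z:[106/3,124/3] -> hit [106/3,106/3] leaf, test {P9(miss), P13(miss), P14(miss)}

Visited [0, 2, 3, 10, 5, 6, 7]. Tests: 7 box, 2 leaf. Nearest: P5.

== RESULT ==
7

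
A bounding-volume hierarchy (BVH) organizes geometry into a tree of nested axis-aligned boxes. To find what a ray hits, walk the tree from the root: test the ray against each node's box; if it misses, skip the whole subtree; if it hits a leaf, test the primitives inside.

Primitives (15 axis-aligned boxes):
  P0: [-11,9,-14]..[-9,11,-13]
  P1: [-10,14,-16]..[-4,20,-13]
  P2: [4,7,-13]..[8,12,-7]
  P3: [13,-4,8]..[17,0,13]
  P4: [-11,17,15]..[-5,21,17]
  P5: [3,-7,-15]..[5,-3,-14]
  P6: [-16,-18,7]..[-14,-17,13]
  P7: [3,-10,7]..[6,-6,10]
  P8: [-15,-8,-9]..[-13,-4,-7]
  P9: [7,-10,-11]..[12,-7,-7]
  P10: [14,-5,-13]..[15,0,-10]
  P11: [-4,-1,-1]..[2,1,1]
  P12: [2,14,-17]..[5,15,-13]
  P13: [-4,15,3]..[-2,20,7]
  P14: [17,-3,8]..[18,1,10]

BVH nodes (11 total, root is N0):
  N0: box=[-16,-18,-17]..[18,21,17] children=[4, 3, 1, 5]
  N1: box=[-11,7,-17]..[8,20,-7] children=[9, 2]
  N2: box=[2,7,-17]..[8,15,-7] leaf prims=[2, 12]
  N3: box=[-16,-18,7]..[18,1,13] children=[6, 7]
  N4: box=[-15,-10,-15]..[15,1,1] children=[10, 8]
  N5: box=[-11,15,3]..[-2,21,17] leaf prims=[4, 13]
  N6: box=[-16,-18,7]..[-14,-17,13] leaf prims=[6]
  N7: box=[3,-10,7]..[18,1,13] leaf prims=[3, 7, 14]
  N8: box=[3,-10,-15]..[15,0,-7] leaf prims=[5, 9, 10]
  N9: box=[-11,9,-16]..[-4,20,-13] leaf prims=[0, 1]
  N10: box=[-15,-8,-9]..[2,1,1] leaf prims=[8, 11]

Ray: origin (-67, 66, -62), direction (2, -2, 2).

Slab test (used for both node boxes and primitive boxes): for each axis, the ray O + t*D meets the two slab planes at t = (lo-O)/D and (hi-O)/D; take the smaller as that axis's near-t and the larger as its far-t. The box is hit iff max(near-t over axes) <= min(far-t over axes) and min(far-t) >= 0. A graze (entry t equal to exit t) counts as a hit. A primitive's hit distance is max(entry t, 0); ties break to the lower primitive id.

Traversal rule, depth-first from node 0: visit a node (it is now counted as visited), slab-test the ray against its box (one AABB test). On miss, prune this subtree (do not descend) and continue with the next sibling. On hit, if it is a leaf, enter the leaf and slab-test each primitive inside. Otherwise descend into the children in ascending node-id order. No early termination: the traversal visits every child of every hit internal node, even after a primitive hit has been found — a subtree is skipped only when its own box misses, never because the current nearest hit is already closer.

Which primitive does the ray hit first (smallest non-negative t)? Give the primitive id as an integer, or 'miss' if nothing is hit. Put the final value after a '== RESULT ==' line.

Trace the traversal:
N0 x:[51/2,85/2] y:[45/2,42] z:[45/2,79/2] -> hit [51/2,79/2], descend [1, 3, 4, 5]
  N1 x:[28,75/2] y:[23,59/2] z:[45/2,55/2] -> miss, prune
  N3 x:[51/2,85/2] y:[65/2,42] z:[69/2,75/2] -> hit [69/2,75/2], descend [6, 7]
    N6 x:[51/2,53/2] y:[83/2,42] z:[69/2,75/2] -> miss, prune
    N7 x:[35,85/2] y:[65/2,38] z:[69/2,75/2] -> hit [35,75/2] leaf, test {P3(miss), P7@t=36, P14(miss)}
  N4 x:[26,41] y:[65/2,38] z:[47/2,63/2] -> miss, prune
  N5 x:[28,65/2] y:[45/2,51/2] z:[65/2,79/2] -> miss, prune

7 AABB tests over nodes [0, 1, 3, 6, 7, 4, 5]; 1 leaf entered; closest P7.

== RESULT ==
7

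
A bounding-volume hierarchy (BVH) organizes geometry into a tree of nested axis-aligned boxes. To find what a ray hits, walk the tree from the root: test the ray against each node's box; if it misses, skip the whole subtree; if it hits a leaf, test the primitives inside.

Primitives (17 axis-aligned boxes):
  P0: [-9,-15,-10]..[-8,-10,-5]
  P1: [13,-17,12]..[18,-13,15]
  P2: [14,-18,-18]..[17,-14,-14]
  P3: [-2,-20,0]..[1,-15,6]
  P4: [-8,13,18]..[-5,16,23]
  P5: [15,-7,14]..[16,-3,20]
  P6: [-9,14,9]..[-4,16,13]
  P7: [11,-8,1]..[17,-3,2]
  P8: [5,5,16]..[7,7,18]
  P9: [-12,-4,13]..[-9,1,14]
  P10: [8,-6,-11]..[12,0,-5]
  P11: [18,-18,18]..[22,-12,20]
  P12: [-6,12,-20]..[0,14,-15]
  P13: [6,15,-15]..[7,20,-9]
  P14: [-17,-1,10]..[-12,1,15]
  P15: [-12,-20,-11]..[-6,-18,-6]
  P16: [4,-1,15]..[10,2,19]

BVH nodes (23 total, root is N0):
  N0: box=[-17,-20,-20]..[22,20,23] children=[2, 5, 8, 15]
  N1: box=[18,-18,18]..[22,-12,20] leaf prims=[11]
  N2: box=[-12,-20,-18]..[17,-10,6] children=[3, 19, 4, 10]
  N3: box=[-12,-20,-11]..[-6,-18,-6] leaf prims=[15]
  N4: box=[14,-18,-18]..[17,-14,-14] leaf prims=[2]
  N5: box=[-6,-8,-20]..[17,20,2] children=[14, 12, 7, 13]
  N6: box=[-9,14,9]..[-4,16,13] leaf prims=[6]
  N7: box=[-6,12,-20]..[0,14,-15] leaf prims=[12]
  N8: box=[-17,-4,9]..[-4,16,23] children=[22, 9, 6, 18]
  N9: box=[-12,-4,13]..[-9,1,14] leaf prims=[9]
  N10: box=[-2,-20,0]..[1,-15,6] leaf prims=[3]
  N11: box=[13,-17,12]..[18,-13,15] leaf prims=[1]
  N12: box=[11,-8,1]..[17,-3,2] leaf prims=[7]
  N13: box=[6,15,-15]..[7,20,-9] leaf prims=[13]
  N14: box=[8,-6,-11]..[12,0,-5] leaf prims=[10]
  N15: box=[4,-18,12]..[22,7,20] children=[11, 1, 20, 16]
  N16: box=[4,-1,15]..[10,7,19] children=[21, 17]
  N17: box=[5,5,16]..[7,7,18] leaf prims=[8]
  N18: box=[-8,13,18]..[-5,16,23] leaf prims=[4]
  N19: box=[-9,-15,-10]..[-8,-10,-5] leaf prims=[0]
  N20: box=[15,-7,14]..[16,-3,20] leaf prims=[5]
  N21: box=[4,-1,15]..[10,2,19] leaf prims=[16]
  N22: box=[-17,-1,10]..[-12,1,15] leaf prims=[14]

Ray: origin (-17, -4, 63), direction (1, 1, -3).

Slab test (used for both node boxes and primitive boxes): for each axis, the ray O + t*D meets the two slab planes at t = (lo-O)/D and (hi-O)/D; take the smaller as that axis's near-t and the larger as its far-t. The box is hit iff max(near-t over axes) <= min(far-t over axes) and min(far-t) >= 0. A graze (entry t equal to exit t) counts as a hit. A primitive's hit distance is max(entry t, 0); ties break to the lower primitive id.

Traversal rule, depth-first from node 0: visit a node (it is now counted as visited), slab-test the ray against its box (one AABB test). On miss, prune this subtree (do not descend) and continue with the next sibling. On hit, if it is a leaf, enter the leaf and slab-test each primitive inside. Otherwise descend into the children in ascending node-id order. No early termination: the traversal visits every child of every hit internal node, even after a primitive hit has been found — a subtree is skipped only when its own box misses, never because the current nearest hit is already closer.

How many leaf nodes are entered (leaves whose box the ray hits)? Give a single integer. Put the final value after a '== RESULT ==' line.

Walk:
N0 x:[0,39] y:[-16,24] z:[40/3,83/3] -> hit [40/3,24], descend [2, 5, 8, 15]
  N2 x:[5,34] y:[-16,-6] z:[19,27] -> miss, prune
  N5 x:[11,34] y:[-4,24] z:[61/3,83/3] -> hit [61/3,24], descend [7, 12, 13, 14]
    N7 x:[11,17] y:[16,18] z:[26,83/3] -> miss, prune
    N12 x:[28,34] y:[-4,1] z:[61/3,62/3] -> miss, prune
    N13 x:[23,24] y:[19,24] z:[24,26] -> hit [24,24] leaf, test {P13@t=24}
    N14 x:[25,29] y:[-2,4] z:[68/3,74/3] -> miss, prune
  N8 x:[0,13] y:[0,20] z:[40/3,18] -> miss, prune
  N15 x:[21,39] y:[-14,11] z:[43/3,17] -> miss, prune

Visited [0, 2, 5, 7, 12, 13, 14, 8, 15]. Tests: 9 box, 1 leaf. Nearest: P13.

== RESULT ==
1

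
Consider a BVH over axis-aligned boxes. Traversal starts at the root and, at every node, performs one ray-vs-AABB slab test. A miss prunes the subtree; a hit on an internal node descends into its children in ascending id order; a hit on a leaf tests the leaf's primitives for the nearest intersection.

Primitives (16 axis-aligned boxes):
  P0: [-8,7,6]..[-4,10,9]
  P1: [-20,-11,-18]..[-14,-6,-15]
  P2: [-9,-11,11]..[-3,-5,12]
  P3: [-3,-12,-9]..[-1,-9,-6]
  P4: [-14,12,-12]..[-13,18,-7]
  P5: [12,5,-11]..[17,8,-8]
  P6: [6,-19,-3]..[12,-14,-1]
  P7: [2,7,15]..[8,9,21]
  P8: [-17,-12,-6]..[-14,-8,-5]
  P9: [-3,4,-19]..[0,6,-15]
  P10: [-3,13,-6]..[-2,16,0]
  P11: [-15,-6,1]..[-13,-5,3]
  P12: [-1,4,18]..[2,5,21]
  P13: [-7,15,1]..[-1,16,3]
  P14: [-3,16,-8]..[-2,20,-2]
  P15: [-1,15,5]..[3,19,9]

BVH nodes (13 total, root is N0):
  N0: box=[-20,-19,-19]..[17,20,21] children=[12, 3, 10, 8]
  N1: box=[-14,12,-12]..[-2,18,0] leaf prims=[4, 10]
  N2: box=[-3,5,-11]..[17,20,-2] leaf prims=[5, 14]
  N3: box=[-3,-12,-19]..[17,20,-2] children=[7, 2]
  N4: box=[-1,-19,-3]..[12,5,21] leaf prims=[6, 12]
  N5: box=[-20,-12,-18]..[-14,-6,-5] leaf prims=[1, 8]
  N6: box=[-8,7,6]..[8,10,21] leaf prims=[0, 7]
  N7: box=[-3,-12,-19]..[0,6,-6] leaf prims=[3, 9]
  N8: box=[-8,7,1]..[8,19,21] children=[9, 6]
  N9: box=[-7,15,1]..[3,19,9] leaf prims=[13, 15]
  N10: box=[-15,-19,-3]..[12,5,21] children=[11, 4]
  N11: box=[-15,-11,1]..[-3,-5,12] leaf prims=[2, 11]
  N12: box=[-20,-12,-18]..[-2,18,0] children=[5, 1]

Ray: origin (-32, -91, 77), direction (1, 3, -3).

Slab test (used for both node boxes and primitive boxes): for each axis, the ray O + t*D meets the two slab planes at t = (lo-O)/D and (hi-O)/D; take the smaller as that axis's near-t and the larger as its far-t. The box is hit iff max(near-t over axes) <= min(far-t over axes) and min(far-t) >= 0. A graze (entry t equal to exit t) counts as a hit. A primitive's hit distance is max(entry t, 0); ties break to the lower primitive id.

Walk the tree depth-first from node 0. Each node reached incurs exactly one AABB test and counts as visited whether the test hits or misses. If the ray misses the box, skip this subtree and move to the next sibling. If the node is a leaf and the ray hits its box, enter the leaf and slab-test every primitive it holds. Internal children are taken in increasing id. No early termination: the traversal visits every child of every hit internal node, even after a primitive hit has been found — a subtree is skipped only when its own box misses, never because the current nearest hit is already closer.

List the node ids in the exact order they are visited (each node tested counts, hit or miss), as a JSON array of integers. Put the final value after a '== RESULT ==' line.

Traverse from the root:
N0 x:[12,49] y:[24,37] z:[56/3,32] -> hit [24,32], descend [3, 8, 10, 12]
  N3 x:[29,49] y:[79/3,37] z:[79/3,32] -> hit [29,32], descend [2, 7]
    N2 x:[29,49] y:[32,37] z:[79/3,88/3] -> miss, prune
    N7 x:[29,32] y:[79/3,97/3] z:[83/3,32] -> hit [29,32] leaf, test {P3(miss), P9@t=95/3}
  N8 x:[24,40] y:[98/3,110/3] z:[56/3,76/3] -> miss, prune
  N10 x:[17,44] y:[24,32] z:[56/3,80/3] -> hit [24,80/3], descend [4, 11]
    N4 x:[31,44] y:[24,32] z:[56/3,80/3] -> miss, prune
    N11 x:[17,29] y:[80/3,86/3] z:[65/3,76/3] -> miss, prune
  N12 x:[12,30] y:[79/3,109/3] z:[77/3,95/3] -> hit [79/3,30], descend [1, 5]
    N1 x:[18,30] y:[103/3,109/3] z:[77/3,89/3] -> miss, prune
    N5 x:[12,18] y:[79/3,85/3] z:[82/3,95/3] -> miss, prune

Summary -> nodes [0, 3, 2, 7, 8, 10, 4, 11, 12, 1, 5]; box-tests=11; leaf-entries=1; first=P9

== RESULT ==
[0, 3, 2, 7, 8, 10, 4, 11, 12, 1, 5]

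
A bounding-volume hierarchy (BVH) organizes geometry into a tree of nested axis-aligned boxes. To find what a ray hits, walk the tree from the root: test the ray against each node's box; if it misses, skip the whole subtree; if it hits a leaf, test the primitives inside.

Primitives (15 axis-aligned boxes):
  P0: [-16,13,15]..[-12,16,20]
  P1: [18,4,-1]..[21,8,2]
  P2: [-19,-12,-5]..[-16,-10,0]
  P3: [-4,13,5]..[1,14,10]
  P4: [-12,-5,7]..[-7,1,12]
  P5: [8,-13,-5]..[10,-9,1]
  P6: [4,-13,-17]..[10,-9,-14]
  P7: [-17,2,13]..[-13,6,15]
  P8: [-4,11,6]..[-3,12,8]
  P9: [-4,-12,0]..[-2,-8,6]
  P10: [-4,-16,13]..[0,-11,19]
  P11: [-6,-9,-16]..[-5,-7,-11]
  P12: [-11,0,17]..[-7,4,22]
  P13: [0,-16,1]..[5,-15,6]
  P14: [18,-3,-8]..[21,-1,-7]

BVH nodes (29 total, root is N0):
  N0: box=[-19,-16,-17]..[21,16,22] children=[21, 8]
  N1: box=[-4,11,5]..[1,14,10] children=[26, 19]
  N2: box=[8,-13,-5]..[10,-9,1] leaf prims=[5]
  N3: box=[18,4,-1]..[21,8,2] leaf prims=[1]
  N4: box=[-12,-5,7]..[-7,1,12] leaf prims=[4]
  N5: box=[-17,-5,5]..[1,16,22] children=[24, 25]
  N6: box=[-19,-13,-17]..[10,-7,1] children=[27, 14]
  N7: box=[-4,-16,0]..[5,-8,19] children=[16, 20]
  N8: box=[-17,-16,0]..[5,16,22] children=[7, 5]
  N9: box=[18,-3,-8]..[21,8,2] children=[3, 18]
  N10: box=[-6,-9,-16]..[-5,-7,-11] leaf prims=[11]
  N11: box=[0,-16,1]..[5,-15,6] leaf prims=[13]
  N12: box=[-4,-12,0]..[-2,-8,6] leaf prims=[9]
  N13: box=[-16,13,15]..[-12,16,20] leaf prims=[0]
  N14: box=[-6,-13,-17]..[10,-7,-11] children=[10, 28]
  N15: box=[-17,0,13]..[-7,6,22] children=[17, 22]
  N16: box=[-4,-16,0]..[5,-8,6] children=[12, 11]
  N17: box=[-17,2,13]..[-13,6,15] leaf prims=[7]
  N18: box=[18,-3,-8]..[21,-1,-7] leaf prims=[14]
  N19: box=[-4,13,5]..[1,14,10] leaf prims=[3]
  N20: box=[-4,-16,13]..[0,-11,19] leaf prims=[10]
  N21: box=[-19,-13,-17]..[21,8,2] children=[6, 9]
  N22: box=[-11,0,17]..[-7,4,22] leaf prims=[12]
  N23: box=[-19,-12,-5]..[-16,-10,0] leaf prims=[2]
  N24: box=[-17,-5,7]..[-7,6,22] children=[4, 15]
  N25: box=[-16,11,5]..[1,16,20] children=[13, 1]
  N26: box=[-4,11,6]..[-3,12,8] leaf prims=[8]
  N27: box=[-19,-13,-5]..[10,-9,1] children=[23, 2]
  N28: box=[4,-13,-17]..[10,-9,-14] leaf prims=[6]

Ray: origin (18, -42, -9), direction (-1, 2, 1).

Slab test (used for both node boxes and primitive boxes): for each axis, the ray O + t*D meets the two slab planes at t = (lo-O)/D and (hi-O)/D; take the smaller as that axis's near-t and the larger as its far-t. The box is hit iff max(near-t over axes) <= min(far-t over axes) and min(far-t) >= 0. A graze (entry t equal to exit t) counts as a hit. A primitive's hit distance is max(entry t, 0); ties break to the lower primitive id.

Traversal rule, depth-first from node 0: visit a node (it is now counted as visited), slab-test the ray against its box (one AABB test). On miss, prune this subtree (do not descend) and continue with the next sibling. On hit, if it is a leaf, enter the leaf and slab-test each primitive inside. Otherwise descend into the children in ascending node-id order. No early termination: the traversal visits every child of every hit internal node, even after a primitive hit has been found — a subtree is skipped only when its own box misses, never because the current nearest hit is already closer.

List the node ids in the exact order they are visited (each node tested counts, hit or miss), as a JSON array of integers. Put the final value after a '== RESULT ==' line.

Traverse from the root:
N0 x:[-3,37] y:[13,29] z:[-8,31] -> hit [13,29], descend [8, 21]
  N8 x:[13,35] y:[13,29] z:[9,31] -> hit [13,29], descend [5, 7]
    N5 x:[17,35] y:[37/2,29] z:[14,31] -> hit [37/2,29], descend [24, 25]
      N24 x:[25,35] y:[37/2,24] z:[16,31] -> miss, prune
      N25 x:[17,34] y:[53/2,29] z:[14,29] -> hit [53/2,29], descend [1, 13]
        N1 x:[17,22] y:[53/2,28] z:[14,19] -> miss, prune
        N13 x:[30,34] y:[55/2,29] z:[24,29] -> miss, prune
    N7 x:[13,22] y:[13,17] z:[9,28] -> hit [13,17], descend [16, 20]
      N16 x:[13,22] y:[13,17] z:[9,15] -> hit [13,15], descend [11, 12]
        N11 x:[13,18] y:[13,27/2] z:[10,15] -> hit [13,27/2] leaf, test {P13@t=13}
        N12 x:[20,22] y:[15,17] z:[9,15] -> miss, prune
      N20 x:[18,22] y:[13,31/2] z:[22,28] -> miss, prune
  N21 x:[-3,37] y:[29/2,25] z:[-8,11] -> miss, prune

Visited [0, 8, 5, 24, 25, 1, 13, 7, 16, 11, 12, 20, 21]. Tests: 13 box, 1 leaf. Nearest: P13.

== RESULT ==
[0, 8, 5, 24, 25, 1, 13, 7, 16, 11, 12, 20, 21]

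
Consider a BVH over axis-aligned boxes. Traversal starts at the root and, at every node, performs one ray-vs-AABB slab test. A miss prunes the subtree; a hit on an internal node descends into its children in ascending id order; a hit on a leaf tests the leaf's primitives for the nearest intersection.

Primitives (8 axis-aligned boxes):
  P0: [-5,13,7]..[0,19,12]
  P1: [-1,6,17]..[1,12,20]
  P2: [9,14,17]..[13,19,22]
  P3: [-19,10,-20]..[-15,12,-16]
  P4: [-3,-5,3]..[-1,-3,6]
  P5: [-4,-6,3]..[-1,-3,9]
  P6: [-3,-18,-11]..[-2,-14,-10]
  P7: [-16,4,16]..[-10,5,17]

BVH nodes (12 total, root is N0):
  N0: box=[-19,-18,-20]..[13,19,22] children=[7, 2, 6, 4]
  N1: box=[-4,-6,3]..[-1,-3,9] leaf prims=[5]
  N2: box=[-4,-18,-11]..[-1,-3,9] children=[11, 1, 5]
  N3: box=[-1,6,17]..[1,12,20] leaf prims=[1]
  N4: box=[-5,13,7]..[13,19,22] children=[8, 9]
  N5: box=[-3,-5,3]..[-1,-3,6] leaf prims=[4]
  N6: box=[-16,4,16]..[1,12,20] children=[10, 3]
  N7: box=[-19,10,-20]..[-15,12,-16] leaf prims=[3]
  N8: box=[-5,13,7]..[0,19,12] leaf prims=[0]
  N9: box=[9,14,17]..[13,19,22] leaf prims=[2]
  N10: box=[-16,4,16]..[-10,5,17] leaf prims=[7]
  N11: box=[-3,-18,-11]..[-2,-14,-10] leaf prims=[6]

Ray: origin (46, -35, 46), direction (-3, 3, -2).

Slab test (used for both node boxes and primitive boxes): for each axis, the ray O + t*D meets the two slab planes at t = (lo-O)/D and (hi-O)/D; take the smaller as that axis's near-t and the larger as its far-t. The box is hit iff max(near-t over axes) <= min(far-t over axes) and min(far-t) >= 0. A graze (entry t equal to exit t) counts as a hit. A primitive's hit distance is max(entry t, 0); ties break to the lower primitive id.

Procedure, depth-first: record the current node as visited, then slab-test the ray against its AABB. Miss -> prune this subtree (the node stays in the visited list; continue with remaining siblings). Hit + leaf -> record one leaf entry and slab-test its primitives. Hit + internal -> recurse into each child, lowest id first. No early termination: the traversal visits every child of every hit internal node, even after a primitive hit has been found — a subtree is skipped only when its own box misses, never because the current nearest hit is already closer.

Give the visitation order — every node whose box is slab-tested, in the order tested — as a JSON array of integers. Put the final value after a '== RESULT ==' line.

Traverse from the root:
N0 x:[11,65/3] y:[17/3,18] z:[12,33] -> hit [12,18], descend [2, 4, 6, 7]
  N2 x:[47/3,50/3] y:[17/3,32/3] z:[37/2,57/2] -> miss, prune
  N4 x:[11,17] y:[16,18] z:[12,39/2] -> hit [16,17], descend [8, 9]
    N8 x:[46/3,17] y:[16,18] z:[17,39/2] -> hit [17,17] leaf, test {P0@t=17}
    N9 x:[11,37/3] y:[49/3,18] z:[12,29/2] -> miss, prune
  N6 x:[15,62/3] y:[13,47/3] z:[13,15] -> hit [15,15], descend [3, 10]
    N3 x:[15,47/3] y:[41/3,47/3] z:[13,29/2] -> miss, prune
    N10 x:[56/3,62/3] y:[13,40/3] z:[29/2,15] -> miss, prune
  N7 x:[61/3,65/3] y:[15,47/3] z:[31,33] -> miss, prune

Visited [0, 2, 4, 8, 9, 6, 3, 10, 7]. Tests: 9 box, 1 leaf. Nearest: P0.

== RESULT ==
[0, 2, 4, 8, 9, 6, 3, 10, 7]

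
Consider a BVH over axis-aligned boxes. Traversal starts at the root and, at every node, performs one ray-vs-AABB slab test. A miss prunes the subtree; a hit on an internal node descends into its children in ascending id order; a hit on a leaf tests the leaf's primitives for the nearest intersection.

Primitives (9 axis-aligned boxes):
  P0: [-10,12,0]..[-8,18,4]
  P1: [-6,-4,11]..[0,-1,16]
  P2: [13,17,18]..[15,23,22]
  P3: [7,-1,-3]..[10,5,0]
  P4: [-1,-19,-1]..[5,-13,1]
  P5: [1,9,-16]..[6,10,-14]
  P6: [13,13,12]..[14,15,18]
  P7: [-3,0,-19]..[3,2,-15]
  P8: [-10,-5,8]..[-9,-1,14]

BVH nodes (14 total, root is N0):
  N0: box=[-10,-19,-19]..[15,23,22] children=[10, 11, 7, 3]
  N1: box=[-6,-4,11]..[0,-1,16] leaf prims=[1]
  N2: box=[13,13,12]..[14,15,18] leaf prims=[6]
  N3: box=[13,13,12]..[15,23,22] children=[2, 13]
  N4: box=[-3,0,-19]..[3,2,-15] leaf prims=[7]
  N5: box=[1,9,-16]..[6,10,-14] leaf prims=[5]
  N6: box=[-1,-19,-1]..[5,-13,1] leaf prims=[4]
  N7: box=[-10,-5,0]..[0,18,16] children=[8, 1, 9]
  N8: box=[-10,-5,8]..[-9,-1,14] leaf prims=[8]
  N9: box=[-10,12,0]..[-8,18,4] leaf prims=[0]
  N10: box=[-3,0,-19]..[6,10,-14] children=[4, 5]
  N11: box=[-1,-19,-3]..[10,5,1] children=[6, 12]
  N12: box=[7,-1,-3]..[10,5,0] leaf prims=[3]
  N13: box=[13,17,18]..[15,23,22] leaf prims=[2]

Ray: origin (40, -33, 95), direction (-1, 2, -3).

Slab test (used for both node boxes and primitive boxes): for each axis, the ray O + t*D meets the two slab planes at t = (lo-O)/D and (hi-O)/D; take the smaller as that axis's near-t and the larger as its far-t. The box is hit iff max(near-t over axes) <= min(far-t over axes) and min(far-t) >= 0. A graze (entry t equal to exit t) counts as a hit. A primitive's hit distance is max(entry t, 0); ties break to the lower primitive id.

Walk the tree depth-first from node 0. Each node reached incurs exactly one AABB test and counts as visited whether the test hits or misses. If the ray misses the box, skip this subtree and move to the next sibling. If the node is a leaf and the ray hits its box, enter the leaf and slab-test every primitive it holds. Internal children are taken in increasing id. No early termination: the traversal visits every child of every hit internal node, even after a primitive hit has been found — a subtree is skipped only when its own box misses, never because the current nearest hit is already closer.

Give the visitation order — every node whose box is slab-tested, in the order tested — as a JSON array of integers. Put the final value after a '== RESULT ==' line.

Traverse from the root:
N0 x:[25,50] y:[7,28] z:[73/3,38] -> hit [25,28], descend [3, 7, 10, 11]
  N3 x:[25,27] y:[23,28] z:[73/3,83/3] -> hit [25,27], descend [2, 13]
    N2 x:[26,27] y:[23,24] z:[77/3,83/3] -> miss, prune
    N13 x:[25,27] y:[25,28] z:[73/3,77/3] -> hit [25,77/3] leaf, test {P2@t=25}
  N7 x:[40,50] y:[14,51/2] z:[79/3,95/3] -> miss, prune
  N10 x:[34,43] y:[33/2,43/2] z:[109/3,38] -> miss, prune
  N11 x:[30,41] y:[7,19] z:[94/3,98/3] -> miss, prune

Summary -> nodes [0, 3, 2, 13, 7, 10, 11]; box-tests=7; leaf-entries=1; first=P2

== RESULT ==
[0, 3, 2, 13, 7, 10, 11]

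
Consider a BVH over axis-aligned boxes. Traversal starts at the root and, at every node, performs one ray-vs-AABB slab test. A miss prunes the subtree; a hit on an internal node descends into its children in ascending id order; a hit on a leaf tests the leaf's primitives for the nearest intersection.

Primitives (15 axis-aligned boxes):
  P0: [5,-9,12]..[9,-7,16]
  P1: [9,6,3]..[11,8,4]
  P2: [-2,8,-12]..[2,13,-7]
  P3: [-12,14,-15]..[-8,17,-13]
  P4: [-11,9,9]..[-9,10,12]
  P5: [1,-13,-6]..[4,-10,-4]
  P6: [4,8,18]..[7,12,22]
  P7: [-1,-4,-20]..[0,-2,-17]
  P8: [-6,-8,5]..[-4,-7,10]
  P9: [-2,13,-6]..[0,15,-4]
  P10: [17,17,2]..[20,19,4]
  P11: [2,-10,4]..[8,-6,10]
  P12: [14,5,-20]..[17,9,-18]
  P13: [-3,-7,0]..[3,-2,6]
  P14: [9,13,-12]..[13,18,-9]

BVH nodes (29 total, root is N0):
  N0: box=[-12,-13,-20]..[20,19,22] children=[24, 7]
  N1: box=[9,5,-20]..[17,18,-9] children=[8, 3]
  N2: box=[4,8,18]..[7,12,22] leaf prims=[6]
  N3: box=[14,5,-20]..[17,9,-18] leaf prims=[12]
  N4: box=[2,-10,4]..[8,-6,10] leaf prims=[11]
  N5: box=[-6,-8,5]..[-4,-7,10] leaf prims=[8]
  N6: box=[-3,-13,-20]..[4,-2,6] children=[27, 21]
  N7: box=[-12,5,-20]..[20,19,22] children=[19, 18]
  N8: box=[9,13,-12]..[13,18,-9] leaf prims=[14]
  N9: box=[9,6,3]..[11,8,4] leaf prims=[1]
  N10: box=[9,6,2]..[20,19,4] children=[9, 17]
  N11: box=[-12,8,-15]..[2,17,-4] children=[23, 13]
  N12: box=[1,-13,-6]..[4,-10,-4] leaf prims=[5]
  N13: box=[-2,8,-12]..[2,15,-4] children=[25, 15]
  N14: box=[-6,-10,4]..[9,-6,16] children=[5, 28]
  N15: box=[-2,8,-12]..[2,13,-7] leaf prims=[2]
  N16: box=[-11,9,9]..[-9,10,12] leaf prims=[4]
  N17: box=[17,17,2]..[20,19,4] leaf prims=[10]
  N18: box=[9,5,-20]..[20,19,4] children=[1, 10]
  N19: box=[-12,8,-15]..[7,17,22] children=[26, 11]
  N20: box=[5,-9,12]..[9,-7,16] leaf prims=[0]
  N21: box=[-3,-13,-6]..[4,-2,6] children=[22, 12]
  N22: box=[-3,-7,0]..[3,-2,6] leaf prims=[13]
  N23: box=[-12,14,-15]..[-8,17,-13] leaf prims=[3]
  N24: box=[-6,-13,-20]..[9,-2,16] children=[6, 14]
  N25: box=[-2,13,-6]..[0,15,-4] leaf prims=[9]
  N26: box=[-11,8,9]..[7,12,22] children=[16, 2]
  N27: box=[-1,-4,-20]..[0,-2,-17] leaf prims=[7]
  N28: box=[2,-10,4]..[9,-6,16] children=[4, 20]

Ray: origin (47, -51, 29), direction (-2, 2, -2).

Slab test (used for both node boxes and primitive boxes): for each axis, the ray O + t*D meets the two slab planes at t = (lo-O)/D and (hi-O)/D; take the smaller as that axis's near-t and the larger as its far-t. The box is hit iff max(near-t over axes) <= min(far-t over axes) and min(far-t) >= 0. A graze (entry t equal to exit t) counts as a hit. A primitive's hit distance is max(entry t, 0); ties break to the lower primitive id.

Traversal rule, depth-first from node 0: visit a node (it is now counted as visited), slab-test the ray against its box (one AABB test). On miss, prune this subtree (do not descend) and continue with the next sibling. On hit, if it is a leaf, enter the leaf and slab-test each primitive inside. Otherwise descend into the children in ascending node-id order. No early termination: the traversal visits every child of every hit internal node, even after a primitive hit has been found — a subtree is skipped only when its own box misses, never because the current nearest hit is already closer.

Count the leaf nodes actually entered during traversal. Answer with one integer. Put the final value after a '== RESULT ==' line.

Traverse from the root:
N0 x:[27/2,59/2] y:[19,35] z:[7/2,49/2] -> hit [19,49/2], descend [7, 24]
  N7 x:[27/2,59/2] y:[28,35] z:[7/2,49/2] -> miss, prune
  N24 x:[19,53/2] y:[19,49/2] z:[13/2,49/2] -> hit [19,49/2], descend [6, 14]
    N6 x:[43/2,25] y:[19,49/2] z:[23/2,49/2] -> hit [43/2,49/2], descend [21, 27]
      N21 x:[43/2,25] y:[19,49/2] z:[23/2,35/2] -> miss, prune
      N27 x:[47/2,24] y:[47/2,49/2] z:[23,49/2] -> hit [47/2,24] leaf, test {P7@t=47/2}
    N14 x:[19,53/2] y:[41/2,45/2] z:[13/2,25/2] -> miss, prune

7 AABB tests over nodes [0, 7, 24, 6, 21, 27, 14]; 1 leaf entered; closest P7.

== RESULT ==
1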